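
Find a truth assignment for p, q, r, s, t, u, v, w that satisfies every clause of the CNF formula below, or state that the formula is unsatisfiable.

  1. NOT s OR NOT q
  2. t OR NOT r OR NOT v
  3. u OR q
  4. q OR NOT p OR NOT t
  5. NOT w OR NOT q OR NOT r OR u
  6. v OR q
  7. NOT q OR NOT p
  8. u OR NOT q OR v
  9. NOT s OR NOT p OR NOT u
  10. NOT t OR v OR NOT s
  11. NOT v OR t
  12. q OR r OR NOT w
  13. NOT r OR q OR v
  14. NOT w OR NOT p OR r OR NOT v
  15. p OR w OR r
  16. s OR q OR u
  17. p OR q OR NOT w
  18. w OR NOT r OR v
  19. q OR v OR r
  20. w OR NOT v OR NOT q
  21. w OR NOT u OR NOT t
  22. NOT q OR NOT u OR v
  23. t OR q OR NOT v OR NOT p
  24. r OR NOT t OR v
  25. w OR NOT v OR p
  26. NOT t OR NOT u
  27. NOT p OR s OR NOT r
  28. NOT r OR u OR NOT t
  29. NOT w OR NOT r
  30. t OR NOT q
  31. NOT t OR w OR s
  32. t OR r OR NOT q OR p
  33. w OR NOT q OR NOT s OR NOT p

Suppose s = false.
Suppose u = false.
The clause (q) is unit, so q = true.
The clause (NOT p) is unit, so p = false.
The clause (v) is unit, so v = true.
The clause (t) is unit, so t = true.
The clause (w) is unit, so w = true.
The clause (NOT r) is unit, so r = false.
This assignment satisfies each clause.

p=false,  q=true,  r=false,  s=false,  t=true,  u=false,  v=true,  w=true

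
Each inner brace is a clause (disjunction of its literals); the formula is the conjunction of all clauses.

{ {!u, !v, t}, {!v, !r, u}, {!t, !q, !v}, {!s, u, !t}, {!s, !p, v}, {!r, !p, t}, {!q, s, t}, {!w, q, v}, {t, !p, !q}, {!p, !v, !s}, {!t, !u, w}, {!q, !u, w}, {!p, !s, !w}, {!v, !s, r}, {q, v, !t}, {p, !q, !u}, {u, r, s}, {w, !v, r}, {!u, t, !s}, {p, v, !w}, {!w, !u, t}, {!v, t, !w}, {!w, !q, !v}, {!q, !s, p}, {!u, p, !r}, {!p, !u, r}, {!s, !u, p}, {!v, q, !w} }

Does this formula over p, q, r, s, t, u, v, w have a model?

Yes, satisfiable

Suppose u = false.
Suppose v = false.
Suppose s = false.
From the singleton clause (r), r = true.
Suppose p = true.
From the singleton clause (t), t = true.
From the singleton clause (q), q = true.
Every clause is now satisfied; w is unconstrained.
A satisfying assignment: p ↦ true,  q ↦ true,  r ↦ true,  s ↦ false,  t ↦ true,  u ↦ false,  v ↦ false,  w ↦ false.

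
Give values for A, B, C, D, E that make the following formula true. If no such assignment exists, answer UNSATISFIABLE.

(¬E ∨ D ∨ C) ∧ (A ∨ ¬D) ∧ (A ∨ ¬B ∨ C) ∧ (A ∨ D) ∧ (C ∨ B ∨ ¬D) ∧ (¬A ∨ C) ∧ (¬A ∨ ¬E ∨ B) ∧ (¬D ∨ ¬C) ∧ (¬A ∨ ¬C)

UNSATISFIABLE

Suppose A = True.
From the singleton clause (C), C = True.
Now (¬C) is unsatisfied and unit — conflict.
That branch fails; take A = False instead.
From the singleton clause (¬D), D = False.
Now (D) is unsatisfied and unit — conflict.
Neither A = True nor A = False works.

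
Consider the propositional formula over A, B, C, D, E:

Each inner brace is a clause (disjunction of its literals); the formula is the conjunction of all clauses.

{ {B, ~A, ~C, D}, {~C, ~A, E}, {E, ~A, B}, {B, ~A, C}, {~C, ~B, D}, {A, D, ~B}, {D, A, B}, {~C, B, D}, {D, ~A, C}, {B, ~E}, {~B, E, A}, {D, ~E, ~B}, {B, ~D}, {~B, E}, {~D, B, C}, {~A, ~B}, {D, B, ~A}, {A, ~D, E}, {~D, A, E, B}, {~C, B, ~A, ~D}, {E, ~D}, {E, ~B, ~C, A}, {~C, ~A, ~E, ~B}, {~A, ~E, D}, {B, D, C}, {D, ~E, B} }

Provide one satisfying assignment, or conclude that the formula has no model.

A ↦ 0; B ↦ 1; C ↦ 0; D ↦ 1; E ↦ 1

Case B = 1:
Unit clause (E) forces E = 1.
Unit clause (D) forces D = 1.
Unit clause (~A) forces A = 0.
Every clause is now satisfied; C is unconstrained.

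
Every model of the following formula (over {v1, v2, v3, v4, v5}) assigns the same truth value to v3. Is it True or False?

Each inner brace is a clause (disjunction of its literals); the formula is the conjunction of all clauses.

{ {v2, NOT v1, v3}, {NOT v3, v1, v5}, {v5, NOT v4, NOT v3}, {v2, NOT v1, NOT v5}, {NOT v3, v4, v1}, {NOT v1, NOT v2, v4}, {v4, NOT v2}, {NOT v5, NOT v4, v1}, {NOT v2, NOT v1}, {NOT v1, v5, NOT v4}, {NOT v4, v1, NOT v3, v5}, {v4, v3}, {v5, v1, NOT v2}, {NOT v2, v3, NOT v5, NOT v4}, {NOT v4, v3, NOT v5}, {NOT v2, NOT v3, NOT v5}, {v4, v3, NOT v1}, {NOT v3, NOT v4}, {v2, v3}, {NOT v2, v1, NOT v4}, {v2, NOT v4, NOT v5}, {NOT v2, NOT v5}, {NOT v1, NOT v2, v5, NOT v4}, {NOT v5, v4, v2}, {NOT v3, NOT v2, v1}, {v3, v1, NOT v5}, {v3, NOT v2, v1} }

Suppose v3 = false.
Unit clause (v4) forces v4 = true.
Unit clause (NOT v5) forces v5 = false.
Unit clause (NOT v1) forces v1 = false.
Unit clause (NOT v2) forces v2 = false.
Now (v2) is unsatisfied and unit — conflict.
So every satisfying assignment has v3 = True.

True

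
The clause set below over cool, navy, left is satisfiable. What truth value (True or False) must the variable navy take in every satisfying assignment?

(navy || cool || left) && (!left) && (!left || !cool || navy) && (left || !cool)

True

Suppose navy = false.
(!left) alone gives left = false.
(cool) alone gives cool = true.
Now (!cool) is unsatisfied and unit — conflict.
So every satisfying assignment has navy = True.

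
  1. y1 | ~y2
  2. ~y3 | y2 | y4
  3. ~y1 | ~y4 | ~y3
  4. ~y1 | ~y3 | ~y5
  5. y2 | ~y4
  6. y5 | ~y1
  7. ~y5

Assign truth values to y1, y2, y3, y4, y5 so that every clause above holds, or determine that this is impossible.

y1 ↦ 0,  y2 ↦ 0,  y3 ↦ 0,  y4 ↦ 0,  y5 ↦ 0

The clause (~y5) is unit, so y5 = 0.
The clause (~y1) is unit, so y1 = 0.
The clause (~y2) is unit, so y2 = 0.
The clause (~y4) is unit, so y4 = 0.
The clause (~y3) is unit, so y3 = 0.
This assignment satisfies each clause.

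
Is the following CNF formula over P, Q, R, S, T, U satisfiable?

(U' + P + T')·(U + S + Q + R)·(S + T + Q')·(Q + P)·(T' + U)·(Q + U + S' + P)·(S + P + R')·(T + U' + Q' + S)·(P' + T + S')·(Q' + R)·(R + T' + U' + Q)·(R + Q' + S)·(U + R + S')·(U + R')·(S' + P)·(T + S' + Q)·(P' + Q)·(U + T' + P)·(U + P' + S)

Yes

Case Q = 1:
(R) alone gives R = 1.
(U) alone gives U = 1.
Case P = 1:
Case S = 0:
(T) alone gives T = 1.
Every clause now holds.
A satisfying assignment: P=1; Q=1; R=1; S=0; T=1; U=1.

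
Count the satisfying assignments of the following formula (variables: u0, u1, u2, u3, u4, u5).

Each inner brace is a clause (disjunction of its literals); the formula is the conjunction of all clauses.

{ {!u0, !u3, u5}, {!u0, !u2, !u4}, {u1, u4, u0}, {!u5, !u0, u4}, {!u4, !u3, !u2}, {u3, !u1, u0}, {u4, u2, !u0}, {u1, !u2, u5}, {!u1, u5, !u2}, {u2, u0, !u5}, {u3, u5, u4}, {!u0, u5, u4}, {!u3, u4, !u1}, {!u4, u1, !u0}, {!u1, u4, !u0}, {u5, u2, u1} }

There are 2^6 = 64 truth assignments over (u0, u1, u2, u3, u4, u5).
Split on u1. With u1 = true, the clauses containing u1 are satisfied and !u1 drops from the rest; 4 of the 2^5 = 32 assignments to the other variables satisfy what remains.
With u1 = false, by the same count on the reduced clause set, 1 assignment works.
(One model: u0=F, u1=F, u2=T, u3=F, u4=T, u5=T.)
Total: 4 + 1 = 5.

5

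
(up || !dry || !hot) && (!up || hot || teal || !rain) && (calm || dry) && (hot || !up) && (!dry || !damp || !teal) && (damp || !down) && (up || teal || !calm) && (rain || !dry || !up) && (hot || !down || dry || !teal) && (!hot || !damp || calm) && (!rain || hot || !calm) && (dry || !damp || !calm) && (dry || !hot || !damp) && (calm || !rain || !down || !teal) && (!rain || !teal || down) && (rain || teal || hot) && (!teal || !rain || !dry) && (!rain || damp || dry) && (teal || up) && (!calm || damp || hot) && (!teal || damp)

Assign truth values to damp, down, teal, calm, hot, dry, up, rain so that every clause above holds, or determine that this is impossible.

damp=true; down=true; teal=false; calm=true; hot=true; dry=true; up=true; rain=true

Case calm = true:
Case hot = true:
Case up = true:
Case damp = true:
The clause (dry) is unit, so dry = true.
The clause (!teal) is unit, so teal = false.
The clause (rain) is unit, so rain = true.
Every clause is now satisfied; down is unconstrained.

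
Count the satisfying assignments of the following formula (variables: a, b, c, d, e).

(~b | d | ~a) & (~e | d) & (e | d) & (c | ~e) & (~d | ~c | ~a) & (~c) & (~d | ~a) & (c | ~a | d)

There are 2^5 = 32 truth assignments over (a, b, c, d, e).
Split on c. With c = 1, the clauses containing c are satisfied and ~c drops from the rest; 0 of the 2^4 = 16 assignments to the other variables satisfy what remains.
With c = 0, by the same count on the reduced clause set, 2 assignments work.
(One model: a=F, b=F, c=F, d=T, e=F.)
Total: 0 + 2 = 2.

2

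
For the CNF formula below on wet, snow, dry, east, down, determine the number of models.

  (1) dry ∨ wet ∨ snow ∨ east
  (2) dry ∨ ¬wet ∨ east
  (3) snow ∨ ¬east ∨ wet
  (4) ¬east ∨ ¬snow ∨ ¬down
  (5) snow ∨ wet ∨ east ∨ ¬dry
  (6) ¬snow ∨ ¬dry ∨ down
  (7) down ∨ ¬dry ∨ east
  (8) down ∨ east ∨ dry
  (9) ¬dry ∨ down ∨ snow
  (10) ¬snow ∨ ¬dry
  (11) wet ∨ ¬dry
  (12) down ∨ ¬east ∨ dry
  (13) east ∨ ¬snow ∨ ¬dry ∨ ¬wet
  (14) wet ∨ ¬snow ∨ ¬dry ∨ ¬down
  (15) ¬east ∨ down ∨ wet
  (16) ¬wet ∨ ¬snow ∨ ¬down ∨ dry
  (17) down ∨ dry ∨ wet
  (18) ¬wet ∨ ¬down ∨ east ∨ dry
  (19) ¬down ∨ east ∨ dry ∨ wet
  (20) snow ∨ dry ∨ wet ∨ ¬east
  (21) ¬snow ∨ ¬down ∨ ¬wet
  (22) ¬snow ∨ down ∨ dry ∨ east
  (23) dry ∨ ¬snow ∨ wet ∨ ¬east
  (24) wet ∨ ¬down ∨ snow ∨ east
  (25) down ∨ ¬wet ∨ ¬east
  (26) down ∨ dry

There are 2^5 = 32 truth assignments over (wet, snow, dry, east, down).
Split on down. With down = True, the clauses containing down are satisfied and ¬down drops from the rest; 3 of the 2^4 = 16 assignments to the other variables satisfy what remains.
With down = False, by the same count on the reduced clause set, 0 assignments work.
(One model: wet=T, snow=F, dry=F, east=T, down=T.)
Total: 3 + 0 = 3.

3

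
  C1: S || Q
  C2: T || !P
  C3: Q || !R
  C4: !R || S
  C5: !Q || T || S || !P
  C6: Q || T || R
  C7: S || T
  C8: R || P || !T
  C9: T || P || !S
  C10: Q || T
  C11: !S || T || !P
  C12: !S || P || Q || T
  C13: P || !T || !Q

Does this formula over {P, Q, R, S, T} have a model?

Satisfiable

Suppose S = true.
Suppose T = true.
Suppose Q = false.
Unit clause (!R) forces R = false.
Unit clause (P) forces P = true.
All clauses are satisfied.
A satisfying assignment: P ↦ true,  Q ↦ false,  R ↦ false,  S ↦ true,  T ↦ true.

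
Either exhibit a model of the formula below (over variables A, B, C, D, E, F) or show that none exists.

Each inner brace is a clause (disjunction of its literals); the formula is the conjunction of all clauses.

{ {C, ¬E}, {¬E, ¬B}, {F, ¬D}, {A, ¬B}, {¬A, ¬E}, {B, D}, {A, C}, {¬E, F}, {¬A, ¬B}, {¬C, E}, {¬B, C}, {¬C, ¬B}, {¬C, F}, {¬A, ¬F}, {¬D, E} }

Branch on C: set C = True.
From the singleton clause (E), E = True.
From the singleton clause (¬B), B = False.
From the singleton clause (¬A), A = False.
From the singleton clause (D), D = True.
From the singleton clause (F), F = True.
This assignment satisfies each clause.

A=False; B=False; C=True; D=True; E=True; F=True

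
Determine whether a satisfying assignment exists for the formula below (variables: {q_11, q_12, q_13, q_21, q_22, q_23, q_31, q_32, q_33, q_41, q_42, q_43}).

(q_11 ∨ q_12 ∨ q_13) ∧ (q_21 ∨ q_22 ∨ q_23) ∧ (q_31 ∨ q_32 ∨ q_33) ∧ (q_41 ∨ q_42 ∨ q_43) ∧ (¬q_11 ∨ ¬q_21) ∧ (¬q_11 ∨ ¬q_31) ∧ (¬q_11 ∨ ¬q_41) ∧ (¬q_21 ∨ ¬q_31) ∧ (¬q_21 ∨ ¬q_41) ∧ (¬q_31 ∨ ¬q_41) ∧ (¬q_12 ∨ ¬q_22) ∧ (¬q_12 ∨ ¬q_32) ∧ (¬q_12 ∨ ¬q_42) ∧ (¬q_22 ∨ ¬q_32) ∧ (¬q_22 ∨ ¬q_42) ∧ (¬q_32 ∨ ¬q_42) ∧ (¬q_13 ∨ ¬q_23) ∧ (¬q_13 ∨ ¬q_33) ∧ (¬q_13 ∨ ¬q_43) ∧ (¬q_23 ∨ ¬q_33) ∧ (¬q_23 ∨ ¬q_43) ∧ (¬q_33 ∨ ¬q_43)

Case q_11 = False:
Case q_12 = True:
From the singleton clause (¬q_22), q_22 = False.
From the singleton clause (¬q_32), q_32 = False.
From the singleton clause (¬q_42), q_42 = False.
Case q_21 = True:
From the singleton clause (¬q_31), q_31 = False.
From the singleton clause (q_33), q_33 = True.
From the singleton clause (¬q_41), q_41 = False.
From the singleton clause (q_43), q_43 = True.
That conflicts with the unit clause (¬q_43).
Undo q_21 and try q_21 = False.
From the singleton clause (q_23), q_23 = True.
From the singleton clause (¬q_13), q_13 = False.
From the singleton clause (¬q_33), q_33 = False.
From the singleton clause (q_31), q_31 = True.
From the singleton clause (¬q_41), q_41 = False.
From the singleton clause (q_43), q_43 = True.
That conflicts with the unit clause (¬q_43).
Both values of q_21 lead to a conflict.
Undo q_12 and try q_12 = False.
From the singleton clause (q_13), q_13 = True.
From the singleton clause (¬q_23), q_23 = False.
From the singleton clause (¬q_33), q_33 = False.
From the singleton clause (¬q_43), q_43 = False.
Case q_21 = True:
From the singleton clause (¬q_31), q_31 = False.
From the singleton clause (q_32), q_32 = True.
From the singleton clause (¬q_41), q_41 = False.
From the singleton clause (q_42), q_42 = True.
That conflicts with the unit clause (¬q_42).
Undo q_21 and try q_21 = False.
From the singleton clause (q_22), q_22 = True.
From the singleton clause (¬q_32), q_32 = False.
From the singleton clause (q_31), q_31 = True.
From the singleton clause (¬q_41), q_41 = False.
From the singleton clause (q_42), q_42 = True.
That conflicts with the unit clause (¬q_42).
Both values of q_21 lead to a conflict.
Both values of q_12 lead to a conflict.
Undo q_11 and try q_11 = True.
From the singleton clause (¬q_21), q_21 = False.
From the singleton clause (¬q_31), q_31 = False.
From the singleton clause (¬q_41), q_41 = False.
Case q_22 = True:
From the singleton clause (¬q_12), q_12 = False.
From the singleton clause (¬q_32), q_32 = False.
From the singleton clause (q_33), q_33 = True.
From the singleton clause (¬q_42), q_42 = False.
From the singleton clause (q_43), q_43 = True.
That conflicts with the unit clause (¬q_43).
Undo q_22 and try q_22 = False.
From the singleton clause (q_23), q_23 = True.
From the singleton clause (¬q_13), q_13 = False.
From the singleton clause (¬q_33), q_33 = False.
From the singleton clause (q_32), q_32 = True.
From the singleton clause (¬q_12), q_12 = False.
From the singleton clause (¬q_42), q_42 = False.
From the singleton clause (q_43), q_43 = True.
That conflicts with the unit clause (¬q_43).
Both values of q_22 lead to a conflict.
Both values of q_11 lead to a conflict.
No assignment satisfies every clause.

Unsatisfiable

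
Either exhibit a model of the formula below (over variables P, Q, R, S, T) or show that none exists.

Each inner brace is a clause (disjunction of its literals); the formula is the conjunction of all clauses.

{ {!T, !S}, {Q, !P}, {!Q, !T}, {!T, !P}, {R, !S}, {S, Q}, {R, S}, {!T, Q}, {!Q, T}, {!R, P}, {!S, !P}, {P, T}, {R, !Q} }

UNSATISFIABLE

Try T = false.
The clause (!Q) is unit, so Q = false.
The clause (!P) is unit, so P = false.
Now (P) is unsatisfied and unit — conflict.
Undo T and try T = true.
The clause (!S) is unit, so S = false.
The clause (!Q) is unit, so Q = false.
Now (Q) is unsatisfied and unit — conflict.
Either choice for T ends in contradiction.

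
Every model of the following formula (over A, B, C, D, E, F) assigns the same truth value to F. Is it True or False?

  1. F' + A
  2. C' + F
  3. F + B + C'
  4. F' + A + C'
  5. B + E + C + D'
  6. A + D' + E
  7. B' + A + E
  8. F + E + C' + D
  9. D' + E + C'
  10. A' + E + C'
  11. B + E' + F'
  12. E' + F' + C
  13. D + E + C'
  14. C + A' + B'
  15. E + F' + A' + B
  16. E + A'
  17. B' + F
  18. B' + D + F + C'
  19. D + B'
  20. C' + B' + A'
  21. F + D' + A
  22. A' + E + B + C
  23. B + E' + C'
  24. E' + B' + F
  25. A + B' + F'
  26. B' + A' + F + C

Suppose F = 1.
(A) alone gives A = 1.
(E) alone gives E = 1.
(B) alone gives B = 1.
(C) alone gives C = 1.
Now (C') is unsatisfied and unit — conflict.
So every satisfying assignment has F = False.

False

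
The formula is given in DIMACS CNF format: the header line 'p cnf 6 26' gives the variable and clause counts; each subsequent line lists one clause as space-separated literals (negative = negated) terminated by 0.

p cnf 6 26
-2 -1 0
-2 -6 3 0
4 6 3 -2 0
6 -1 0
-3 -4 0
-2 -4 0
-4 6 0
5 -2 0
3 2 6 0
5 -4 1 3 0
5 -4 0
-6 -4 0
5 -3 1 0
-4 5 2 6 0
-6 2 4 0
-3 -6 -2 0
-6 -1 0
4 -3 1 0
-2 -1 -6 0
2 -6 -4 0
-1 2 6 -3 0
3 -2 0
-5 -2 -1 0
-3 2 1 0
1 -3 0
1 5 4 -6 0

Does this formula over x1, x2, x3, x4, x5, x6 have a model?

No

Suppose x2 = False.
Suppose x6 = True.
From the singleton clause (¬x4), x4 = False.
But (x4) is also a unit clause — contradiction.
Undo x6 and try x6 = False.
From the singleton clause (¬x1), x1 = False.
From the singleton clause (¬x4), x4 = False.
From the singleton clause (x3), x3 = True.
But (¬x3) is also a unit clause — contradiction.
Either choice for x6 ends in contradiction.
Undo x2 and try x2 = True.
From the singleton clause (¬x1), x1 = False.
From the singleton clause (¬x4), x4 = False.
From the singleton clause (x5), x5 = True.
From the singleton clause (¬x3), x3 = False.
But (x3) is also a unit clause — contradiction.
Either choice for x2 ends in contradiction.
No assignment satisfies every clause.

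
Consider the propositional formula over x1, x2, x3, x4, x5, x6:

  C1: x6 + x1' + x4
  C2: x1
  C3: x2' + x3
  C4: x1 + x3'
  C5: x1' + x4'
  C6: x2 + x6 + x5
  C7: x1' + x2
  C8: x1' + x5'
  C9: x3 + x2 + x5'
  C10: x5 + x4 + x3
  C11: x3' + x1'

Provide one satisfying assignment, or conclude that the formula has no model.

UNSATISFIABLE

The clause (x1) is unit, so x1 = 1.
The clause (x4') is unit, so x4 = 0.
The clause (x6) is unit, so x6 = 1.
The clause (x2) is unit, so x2 = 1.
The clause (x3) is unit, so x3 = 1.
But (x3') is also a unit clause — contradiction.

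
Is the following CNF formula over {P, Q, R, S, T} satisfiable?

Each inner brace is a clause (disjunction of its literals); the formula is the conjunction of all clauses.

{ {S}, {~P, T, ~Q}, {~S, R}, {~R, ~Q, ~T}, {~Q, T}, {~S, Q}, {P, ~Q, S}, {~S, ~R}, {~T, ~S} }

No, unsatisfiable

Unit clause (S) forces S = 1.
Unit clause (R) forces R = 1.
But (~R) is also a unit clause — contradiction.
No assignment satisfies every clause.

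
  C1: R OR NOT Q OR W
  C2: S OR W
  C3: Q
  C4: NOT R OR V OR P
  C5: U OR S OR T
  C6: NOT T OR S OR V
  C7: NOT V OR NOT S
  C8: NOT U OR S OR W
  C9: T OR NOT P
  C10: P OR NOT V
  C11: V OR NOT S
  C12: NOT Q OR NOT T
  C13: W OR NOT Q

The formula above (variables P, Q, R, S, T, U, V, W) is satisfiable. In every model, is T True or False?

Suppose T = true.
Unit clause (Q) forces Q = true.
But (NOT Q) is also a unit clause — contradiction.
So every satisfying assignment has T = False.

False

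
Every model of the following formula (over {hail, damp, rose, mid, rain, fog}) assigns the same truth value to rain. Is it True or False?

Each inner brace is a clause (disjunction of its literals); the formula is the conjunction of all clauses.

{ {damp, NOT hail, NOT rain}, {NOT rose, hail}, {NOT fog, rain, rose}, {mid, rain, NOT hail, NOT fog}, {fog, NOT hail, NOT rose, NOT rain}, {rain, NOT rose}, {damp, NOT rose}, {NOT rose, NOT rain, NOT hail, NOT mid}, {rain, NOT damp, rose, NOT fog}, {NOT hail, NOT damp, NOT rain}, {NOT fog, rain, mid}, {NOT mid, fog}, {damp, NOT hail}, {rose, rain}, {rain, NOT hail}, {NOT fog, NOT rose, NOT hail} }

Suppose rain = false.
From the singleton clause (NOT rose), rose = false.
Now (rose) is unsatisfied and unit — conflict.
So every satisfying assignment has rain = True.

True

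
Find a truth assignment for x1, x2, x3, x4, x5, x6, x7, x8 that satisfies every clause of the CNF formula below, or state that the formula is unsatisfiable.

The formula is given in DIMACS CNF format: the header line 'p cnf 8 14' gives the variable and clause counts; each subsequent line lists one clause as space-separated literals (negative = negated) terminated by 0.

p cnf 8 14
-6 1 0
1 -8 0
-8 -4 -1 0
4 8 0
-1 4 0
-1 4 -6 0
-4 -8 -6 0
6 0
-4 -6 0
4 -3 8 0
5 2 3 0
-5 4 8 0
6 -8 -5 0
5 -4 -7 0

The clause (x6) is unit, so x6 = True.
The clause (x1) is unit, so x1 = True.
The clause (x4) is unit, so x4 = True.
That conflicts with the unit clause (¬x4).

UNSATISFIABLE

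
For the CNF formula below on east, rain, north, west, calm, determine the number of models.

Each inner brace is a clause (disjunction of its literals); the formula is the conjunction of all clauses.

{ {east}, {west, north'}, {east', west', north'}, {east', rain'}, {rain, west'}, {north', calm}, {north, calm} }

1

There are 2^5 = 32 truth assignments over (east, rain, north, west, calm).
Split on rain. With rain = 1, the clauses containing rain are satisfied and rain' drops from the rest; 0 of the 2^4 = 16 assignments to the other variables satisfy what remains.
With rain = 0, by the same count on the reduced clause set, 1 assignment works.
(One model: east=T, rain=F, north=F, west=F, calm=T.)
Total: 0 + 1 = 1.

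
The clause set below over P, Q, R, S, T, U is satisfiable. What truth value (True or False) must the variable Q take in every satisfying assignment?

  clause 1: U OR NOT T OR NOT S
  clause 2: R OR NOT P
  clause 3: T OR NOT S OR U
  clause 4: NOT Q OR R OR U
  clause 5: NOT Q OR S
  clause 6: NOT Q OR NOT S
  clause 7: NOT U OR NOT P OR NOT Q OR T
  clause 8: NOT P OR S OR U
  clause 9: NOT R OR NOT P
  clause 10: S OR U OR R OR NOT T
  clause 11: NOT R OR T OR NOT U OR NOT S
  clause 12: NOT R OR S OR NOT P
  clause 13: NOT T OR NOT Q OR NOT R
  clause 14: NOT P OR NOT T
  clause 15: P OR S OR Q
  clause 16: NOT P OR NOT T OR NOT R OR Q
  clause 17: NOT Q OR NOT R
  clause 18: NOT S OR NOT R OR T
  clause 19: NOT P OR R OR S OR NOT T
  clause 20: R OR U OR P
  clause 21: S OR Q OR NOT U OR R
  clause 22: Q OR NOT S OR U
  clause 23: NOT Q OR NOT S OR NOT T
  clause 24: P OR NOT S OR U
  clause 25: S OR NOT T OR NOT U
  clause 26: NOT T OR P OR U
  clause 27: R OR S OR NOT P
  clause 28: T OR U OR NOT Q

False

Suppose Q = true.
Unit clause (S) forces S = true.
Now (NOT S) is unsatisfied and unit — conflict.
So every satisfying assignment has Q = False.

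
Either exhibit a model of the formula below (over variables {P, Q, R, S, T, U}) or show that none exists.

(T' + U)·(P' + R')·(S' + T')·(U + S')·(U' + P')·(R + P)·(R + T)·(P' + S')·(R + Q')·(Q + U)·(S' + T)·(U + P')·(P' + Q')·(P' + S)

P=0, Q=1, R=1, S=0, T=0, U=1

Case T = 0:
From the singleton clause (R), R = 1.
From the singleton clause (P'), P = 0.
From the singleton clause (S'), S = 0.
Case Q = 1:
No clause remains; U is free.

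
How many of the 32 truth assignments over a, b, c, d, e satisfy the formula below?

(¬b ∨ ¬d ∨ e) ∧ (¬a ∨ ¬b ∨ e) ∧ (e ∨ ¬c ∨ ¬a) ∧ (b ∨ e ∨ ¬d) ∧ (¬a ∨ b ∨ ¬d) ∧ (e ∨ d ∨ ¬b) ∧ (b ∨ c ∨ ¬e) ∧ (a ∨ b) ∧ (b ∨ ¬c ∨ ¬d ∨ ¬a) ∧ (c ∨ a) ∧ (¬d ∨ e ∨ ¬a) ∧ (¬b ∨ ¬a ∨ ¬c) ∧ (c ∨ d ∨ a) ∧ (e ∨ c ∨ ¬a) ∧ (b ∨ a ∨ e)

There are 2^5 = 32 truth assignments over (a, b, c, d, e).
Split on a. With a = True, the clauses containing a are satisfied and ¬a drops from the rest; 3 of the 2^4 = 16 assignments to the other variables satisfy what remains.
With a = False, by the same count on the reduced clause set, 2 assignments work.
Total: 3 + 2 = 5.

5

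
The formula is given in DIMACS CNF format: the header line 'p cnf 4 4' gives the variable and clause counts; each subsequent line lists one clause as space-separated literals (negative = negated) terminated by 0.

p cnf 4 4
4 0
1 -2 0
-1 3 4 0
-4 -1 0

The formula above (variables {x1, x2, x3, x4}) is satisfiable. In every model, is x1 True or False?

False

Suppose x1 = True.
(x4) alone gives x4 = True.
But (¬x4) is also a unit clause — contradiction.
So every satisfying assignment has x1 = False.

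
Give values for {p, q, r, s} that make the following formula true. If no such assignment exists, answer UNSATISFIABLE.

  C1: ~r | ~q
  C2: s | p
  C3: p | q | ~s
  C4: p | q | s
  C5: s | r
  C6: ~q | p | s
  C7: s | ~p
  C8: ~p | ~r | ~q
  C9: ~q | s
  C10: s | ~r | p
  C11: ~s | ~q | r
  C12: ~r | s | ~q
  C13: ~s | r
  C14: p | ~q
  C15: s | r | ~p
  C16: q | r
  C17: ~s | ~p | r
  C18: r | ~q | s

Try r = 1.
From the singleton clause (~q), q = 0.
Try s = 1.
From the singleton clause (p), p = 1.
Every clause now holds.

p=1; q=0; r=1; s=1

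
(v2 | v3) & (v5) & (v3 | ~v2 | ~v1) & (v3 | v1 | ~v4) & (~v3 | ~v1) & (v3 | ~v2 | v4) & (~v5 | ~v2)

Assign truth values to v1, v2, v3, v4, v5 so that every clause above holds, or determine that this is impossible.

The clause (v5) is unit, so v5 = 1.
The clause (~v2) is unit, so v2 = 0.
The clause (v3) is unit, so v3 = 1.
The clause (~v1) is unit, so v1 = 0.
All clauses hold; v4 can take either value.

v1: 0; v2: 0; v3: 1; v4: 0; v5: 1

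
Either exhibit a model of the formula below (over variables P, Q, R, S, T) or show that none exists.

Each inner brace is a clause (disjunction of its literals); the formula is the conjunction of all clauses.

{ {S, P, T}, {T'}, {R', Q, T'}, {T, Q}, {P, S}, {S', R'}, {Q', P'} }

Unit clause (T') forces T = 0.
Unit clause (Q) forces Q = 1.
Unit clause (P') forces P = 0.
Unit clause (S) forces S = 1.
Unit clause (R') forces R = 0.
All clauses are satisfied.

P: 0,  Q: 1,  R: 0,  S: 1,  T: 0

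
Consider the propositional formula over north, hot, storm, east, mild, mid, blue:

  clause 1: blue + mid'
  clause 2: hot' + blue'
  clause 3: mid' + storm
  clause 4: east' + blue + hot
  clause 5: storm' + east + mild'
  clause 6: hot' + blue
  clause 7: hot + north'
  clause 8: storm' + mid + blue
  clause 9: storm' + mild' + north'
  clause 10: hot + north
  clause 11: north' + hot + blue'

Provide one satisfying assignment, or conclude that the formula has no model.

Branch on blue: set blue = 1.
(hot') alone gives hot = 0.
(north') alone gives north = 0.
But (north) is also a unit clause — contradiction.
So blue must be the other value — set blue = 0.
(mid') alone gives mid = 0.
(hot') alone gives hot = 0.
(east') alone gives east = 0.
(north') alone gives north = 0.
But (north) is also a unit clause — contradiction.
Either choice for blue ends in contradiction.

UNSATISFIABLE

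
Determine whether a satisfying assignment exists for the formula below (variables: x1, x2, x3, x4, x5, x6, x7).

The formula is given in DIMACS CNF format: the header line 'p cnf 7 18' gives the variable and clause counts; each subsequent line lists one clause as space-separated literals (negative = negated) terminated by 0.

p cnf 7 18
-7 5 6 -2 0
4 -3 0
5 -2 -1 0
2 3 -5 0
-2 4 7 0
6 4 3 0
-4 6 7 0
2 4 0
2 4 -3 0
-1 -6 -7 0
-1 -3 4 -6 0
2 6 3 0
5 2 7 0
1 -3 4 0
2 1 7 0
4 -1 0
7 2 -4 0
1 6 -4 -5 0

Try x4 = True.
Try x6 = False.
From the singleton clause (x7), x7 = True.
Try x5 = False.
From the singleton clause (¬x2), x2 = False.
From the singleton clause (x3), x3 = True.
No clause remains; x1 is free.
A satisfying assignment: x1 ↦ True,  x2 ↦ False,  x3 ↦ True,  x4 ↦ True,  x5 ↦ False,  x6 ↦ False,  x7 ↦ True.

Yes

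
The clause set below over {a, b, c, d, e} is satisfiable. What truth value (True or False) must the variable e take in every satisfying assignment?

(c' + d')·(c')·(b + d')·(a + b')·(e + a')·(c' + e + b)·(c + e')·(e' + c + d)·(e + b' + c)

False

Suppose e = 1.
The clause (c') is unit, so c = 0.
But (c) is also a unit clause — contradiction.
So every satisfying assignment has e = False.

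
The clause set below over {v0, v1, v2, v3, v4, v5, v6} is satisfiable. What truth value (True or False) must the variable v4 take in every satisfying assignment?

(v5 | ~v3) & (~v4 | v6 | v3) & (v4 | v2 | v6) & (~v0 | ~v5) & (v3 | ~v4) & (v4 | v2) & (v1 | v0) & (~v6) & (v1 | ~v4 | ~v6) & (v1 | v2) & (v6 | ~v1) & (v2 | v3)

Suppose v4 = 1.
From the singleton clause (v3), v3 = 1.
From the singleton clause (v5), v5 = 1.
From the singleton clause (~v0), v0 = 0.
From the singleton clause (v1), v1 = 1.
From the singleton clause (~v6), v6 = 0.
But (v6) is also a unit clause — contradiction.
So every satisfying assignment has v4 = False.

False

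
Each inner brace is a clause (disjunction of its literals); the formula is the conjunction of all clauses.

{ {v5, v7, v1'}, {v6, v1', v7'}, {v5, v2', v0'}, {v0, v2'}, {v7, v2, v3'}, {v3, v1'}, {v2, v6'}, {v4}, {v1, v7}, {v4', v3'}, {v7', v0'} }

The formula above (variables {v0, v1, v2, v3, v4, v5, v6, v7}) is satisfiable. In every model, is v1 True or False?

False

Suppose v1 = 1.
(v3) alone gives v3 = 1.
(v4) alone gives v4 = 1.
Now (v4') is unsatisfied and unit — conflict.
So every satisfying assignment has v1 = False.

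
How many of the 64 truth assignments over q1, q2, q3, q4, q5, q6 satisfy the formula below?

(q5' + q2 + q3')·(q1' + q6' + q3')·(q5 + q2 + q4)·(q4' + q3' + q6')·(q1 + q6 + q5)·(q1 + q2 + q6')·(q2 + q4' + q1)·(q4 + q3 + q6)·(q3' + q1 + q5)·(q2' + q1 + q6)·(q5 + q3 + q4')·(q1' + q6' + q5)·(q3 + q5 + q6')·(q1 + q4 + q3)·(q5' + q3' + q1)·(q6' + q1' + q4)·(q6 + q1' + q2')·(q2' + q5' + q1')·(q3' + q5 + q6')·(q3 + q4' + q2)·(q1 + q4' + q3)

1

There are 2^6 = 64 truth assignments over (q1, q2, q3, q4, q5, q6).
Split on q4. With q4 = 1, the clauses containing q4 are satisfied and q4' drops from the rest; 1 of the 2^5 = 32 assignments to the other variables satisfy what remains.
With q4 = 0, by the same count on the reduced clause set, 0 assignments work.
Total: 1 + 0 = 1.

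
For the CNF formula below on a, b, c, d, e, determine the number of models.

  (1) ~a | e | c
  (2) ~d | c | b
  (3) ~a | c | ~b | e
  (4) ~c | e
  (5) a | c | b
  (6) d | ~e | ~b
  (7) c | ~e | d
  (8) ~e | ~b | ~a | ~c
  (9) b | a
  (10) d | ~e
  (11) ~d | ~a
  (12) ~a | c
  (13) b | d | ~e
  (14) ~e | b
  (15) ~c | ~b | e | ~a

There are 2^5 = 32 truth assignments over (a, b, c, d, e).
Split on c. With c = 1, the clauses containing c are satisfied and ~c drops from the rest; 1 of the 2^4 = 16 assignments to the other variables satisfy what remains.
With c = 0, by the same count on the reduced clause set, 3 assignments work.
(One model: a=F, b=T, c=F, d=F, e=F.)
Total: 1 + 3 = 4.

4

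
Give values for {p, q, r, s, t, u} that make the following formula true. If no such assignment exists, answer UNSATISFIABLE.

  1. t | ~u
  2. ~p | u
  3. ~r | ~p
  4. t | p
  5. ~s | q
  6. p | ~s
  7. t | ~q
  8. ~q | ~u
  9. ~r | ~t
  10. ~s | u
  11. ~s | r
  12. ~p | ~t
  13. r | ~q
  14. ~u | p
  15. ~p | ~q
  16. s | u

Case t = 1:
(~r) alone gives r = 0.
(~s) alone gives s = 0.
(~p) alone gives p = 0.
(~q) alone gives q = 0.
(~u) alone gives u = 0.
But (u) is also a unit clause — contradiction.
So t must be the other value — set t = 0.
(~u) alone gives u = 0.
(~p) alone gives p = 0.
But (p) is also a unit clause — contradiction.
Both values of t lead to a conflict.

UNSATISFIABLE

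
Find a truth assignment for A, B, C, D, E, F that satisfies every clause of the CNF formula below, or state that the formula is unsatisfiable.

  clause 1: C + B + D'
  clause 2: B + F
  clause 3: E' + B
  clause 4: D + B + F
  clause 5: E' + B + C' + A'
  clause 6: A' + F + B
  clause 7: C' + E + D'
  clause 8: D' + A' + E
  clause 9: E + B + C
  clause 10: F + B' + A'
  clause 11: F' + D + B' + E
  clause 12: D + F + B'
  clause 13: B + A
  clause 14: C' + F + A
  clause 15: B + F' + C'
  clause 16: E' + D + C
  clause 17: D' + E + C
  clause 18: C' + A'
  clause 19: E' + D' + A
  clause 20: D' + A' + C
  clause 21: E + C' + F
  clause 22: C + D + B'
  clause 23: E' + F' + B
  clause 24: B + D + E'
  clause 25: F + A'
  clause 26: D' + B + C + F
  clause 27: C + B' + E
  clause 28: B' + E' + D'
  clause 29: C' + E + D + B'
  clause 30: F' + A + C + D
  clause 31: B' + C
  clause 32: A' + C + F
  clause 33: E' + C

A ↦ 0,  B ↦ 1,  C ↦ 1,  D ↦ 0,  E ↦ 1,  F ↦ 1

Try B = 1.
Unit clause (C) forces C = 1.
Unit clause (A') forces A = 0.
Unit clause (F) forces F = 1.
Try E = 1.
Unit clause (D') forces D = 0.
This assignment satisfies each clause.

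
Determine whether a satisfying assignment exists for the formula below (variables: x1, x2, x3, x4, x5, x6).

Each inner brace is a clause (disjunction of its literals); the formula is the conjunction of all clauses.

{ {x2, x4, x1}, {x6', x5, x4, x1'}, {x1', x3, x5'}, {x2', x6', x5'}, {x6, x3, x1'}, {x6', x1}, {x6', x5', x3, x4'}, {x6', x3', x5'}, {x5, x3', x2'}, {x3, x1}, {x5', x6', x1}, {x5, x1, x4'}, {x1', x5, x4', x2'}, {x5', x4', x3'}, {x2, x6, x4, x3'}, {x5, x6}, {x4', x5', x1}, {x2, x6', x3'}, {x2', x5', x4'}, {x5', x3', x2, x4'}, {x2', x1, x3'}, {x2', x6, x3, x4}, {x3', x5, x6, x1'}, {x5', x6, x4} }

Yes, satisfiable

Branch on x6: set x6 = 1.
Unit clause (x1) forces x1 = 1.
Branch on x5: set x5 = 0.
Unit clause (x4) forces x4 = 1.
Unit clause (x2') forces x2 = 0.
Unit clause (x3') forces x3 = 0.
All clauses are satisfied.
A satisfying assignment: x1: 1,  x2: 0,  x3: 0,  x4: 1,  x5: 0,  x6: 1.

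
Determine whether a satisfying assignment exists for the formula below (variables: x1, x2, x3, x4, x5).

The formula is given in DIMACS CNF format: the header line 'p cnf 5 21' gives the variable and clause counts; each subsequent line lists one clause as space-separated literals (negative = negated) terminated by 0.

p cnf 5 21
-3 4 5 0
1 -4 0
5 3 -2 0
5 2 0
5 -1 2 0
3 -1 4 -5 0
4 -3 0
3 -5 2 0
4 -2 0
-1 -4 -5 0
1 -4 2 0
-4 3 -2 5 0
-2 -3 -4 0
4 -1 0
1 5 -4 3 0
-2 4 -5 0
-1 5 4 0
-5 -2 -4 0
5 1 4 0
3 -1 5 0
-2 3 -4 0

Suppose x1 = True.
The clause (x4) is unit, so x4 = True.
The clause (¬x5) is unit, so x5 = False.
The clause (x2) is unit, so x2 = True.
The clause (x3) is unit, so x3 = True.
But (¬x3) is also a unit clause — contradiction.
Undo x1 and try x1 = False.
The clause (¬x4) is unit, so x4 = False.
The clause (¬x3) is unit, so x3 = False.
The clause (¬x2) is unit, so x2 = False.
The clause (x5) is unit, so x5 = True.
But (¬x5) is also a unit clause — contradiction.
Both values of x1 lead to a conflict.
No assignment satisfies every clause.

Unsatisfiable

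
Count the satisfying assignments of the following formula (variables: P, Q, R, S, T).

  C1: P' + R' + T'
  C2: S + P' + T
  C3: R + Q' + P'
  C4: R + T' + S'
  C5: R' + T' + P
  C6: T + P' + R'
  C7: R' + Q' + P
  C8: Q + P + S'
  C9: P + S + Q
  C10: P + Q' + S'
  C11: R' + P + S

There are 2^5 = 32 truth assignments over (P, Q, R, S, T).
Split on S. With S = 1, the clauses containing S are satisfied and S' drops from the rest; 1 of the 2^4 = 16 assignments to the other variables satisfy what remains.
With S = 0, by the same count on the reduced clause set, 3 assignments work.
Total: 1 + 3 = 4.

4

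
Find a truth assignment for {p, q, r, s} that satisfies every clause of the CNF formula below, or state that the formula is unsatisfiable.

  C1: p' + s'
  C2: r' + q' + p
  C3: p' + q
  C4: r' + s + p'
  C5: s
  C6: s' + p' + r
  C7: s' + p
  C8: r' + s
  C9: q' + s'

UNSATISFIABLE

The clause (s) is unit, so s = 1.
The clause (p') is unit, so p = 0.
But (p) is also a unit clause — contradiction.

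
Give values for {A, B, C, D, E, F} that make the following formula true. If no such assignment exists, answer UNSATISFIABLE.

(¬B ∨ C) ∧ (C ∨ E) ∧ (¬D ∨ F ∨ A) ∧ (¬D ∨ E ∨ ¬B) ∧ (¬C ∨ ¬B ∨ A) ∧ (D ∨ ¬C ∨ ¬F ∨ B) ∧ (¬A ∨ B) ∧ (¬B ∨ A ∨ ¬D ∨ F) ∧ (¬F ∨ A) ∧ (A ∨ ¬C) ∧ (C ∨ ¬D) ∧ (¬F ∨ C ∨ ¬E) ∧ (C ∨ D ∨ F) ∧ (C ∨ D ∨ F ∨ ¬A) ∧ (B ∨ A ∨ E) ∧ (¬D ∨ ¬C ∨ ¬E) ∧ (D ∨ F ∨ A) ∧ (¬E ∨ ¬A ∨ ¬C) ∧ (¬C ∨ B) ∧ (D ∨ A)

Suppose B = True.
(C) alone gives C = True.
(A) alone gives A = True.
(¬E) alone gives E = False.
(¬D) alone gives D = False.
No clause remains; F is free.

A ↦ True; B ↦ True; C ↦ True; D ↦ False; E ↦ False; F ↦ False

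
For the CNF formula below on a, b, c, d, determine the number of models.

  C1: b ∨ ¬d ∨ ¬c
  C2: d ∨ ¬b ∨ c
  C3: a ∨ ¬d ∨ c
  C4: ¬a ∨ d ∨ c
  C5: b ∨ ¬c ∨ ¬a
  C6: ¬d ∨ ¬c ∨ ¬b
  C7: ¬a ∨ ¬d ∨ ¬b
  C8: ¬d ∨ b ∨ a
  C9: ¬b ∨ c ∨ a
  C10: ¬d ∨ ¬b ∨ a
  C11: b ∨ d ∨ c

There are 2^4 = 16 truth assignments over (a, b, c, d).
Split on d. With d = True, the clauses containing d are satisfied and ¬d drops from the rest; 1 of the 2^3 = 8 assignments to the other variables satisfy what remains.
With d = False, by the same count on the reduced clause set, 3 assignments work.
Total: 1 + 3 = 4.

4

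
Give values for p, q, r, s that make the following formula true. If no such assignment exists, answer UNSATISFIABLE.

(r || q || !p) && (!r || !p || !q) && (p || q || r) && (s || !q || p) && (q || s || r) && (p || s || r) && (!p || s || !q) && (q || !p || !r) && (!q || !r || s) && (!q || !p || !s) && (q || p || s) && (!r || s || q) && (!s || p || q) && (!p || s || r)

Try r = false.
Try q = true.
Try s = true.
From the singleton clause (!p), p = false.
This assignment satisfies each clause.

p=false,  q=true,  r=false,  s=true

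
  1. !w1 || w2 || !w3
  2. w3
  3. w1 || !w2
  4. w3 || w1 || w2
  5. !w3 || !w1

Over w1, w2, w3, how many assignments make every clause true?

1

There are 2^3 = 8 truth assignments over (w1, w2, w3).
Split on w3. With w3 = true, the clauses containing w3 are satisfied and !w3 drops from the rest; 1 of the 2^2 = 4 assignments to the other variables satisfy what remains.
With w3 = false, by the same count on the reduced clause set, 0 assignments work.
(One model: w1=F, w2=F, w3=T.)
Total: 1 + 0 = 1.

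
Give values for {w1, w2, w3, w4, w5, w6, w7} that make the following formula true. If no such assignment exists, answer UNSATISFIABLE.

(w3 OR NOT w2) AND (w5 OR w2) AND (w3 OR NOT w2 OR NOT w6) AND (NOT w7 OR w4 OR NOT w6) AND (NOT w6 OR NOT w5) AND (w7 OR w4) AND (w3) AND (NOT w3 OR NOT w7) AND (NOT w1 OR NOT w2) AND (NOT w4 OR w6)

The clause (w3) is unit, so w3 = true.
The clause (NOT w7) is unit, so w7 = false.
The clause (w4) is unit, so w4 = true.
The clause (w6) is unit, so w6 = true.
The clause (NOT w5) is unit, so w5 = false.
The clause (w2) is unit, so w2 = true.
The clause (NOT w1) is unit, so w1 = false.
All clauses are satisfied.

w1: false; w2: true; w3: true; w4: true; w5: false; w6: true; w7: false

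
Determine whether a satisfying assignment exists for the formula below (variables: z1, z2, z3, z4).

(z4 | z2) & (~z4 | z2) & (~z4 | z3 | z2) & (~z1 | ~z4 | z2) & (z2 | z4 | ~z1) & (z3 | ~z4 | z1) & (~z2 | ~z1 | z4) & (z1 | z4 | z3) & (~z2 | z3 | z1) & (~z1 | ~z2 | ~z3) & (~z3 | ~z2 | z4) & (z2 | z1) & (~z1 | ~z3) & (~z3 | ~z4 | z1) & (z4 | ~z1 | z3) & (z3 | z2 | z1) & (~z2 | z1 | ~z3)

Yes

Try z4 = 1.
(z2) alone gives z2 = 1.
Try z3 = 0.
(z1) alone gives z1 = 1.
Every clause now holds.
A satisfying assignment: z1=1; z2=1; z3=0; z4=1.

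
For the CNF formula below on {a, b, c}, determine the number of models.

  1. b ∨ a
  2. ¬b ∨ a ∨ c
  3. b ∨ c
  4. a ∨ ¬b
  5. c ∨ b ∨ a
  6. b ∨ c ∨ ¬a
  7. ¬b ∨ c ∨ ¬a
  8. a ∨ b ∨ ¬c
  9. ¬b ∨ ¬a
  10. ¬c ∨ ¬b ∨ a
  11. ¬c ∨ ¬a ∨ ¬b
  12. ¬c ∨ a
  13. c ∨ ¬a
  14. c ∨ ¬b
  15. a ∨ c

1

There are 2^3 = 8 truth assignments over (a, b, c).
Split on c. With c = True, the clauses containing c are satisfied and ¬c drops from the rest; 1 of the 2^2 = 4 assignments to the other variables satisfy what remains.
With c = False, by the same count on the reduced clause set, 0 assignments work.
Total: 1 + 0 = 1.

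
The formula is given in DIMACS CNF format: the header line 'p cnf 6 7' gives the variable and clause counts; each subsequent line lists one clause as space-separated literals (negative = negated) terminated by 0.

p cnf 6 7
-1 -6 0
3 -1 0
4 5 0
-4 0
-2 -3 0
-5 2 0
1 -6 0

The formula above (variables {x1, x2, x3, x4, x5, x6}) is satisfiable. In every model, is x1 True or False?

Suppose x1 = True.
From the singleton clause (¬x6), x6 = False.
From the singleton clause (x3), x3 = True.
From the singleton clause (¬x4), x4 = False.
From the singleton clause (x5), x5 = True.
From the singleton clause (¬x2), x2 = False.
That conflicts with the unit clause (x2).
So every satisfying assignment has x1 = False.

False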